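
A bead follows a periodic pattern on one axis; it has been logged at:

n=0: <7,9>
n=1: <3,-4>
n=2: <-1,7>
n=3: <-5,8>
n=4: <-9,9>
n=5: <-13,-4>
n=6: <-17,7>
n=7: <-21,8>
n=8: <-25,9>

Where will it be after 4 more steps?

The first coordinate changes by -4 each step, so at step 12 it is 7 + 12·(-4) = -41.
The second coordinate repeats the cycle [9, -4, 7, 8] with period 4; step 12 mod 4 = 0, giving 9.

<-41,9>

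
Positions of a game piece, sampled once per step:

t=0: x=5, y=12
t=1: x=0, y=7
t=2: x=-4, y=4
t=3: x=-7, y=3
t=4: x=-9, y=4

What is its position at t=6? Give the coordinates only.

First differences are (-5, -5), (-4, -3), (-3, -1), (-2, +1); their common second difference is (+1, +2) (constant acceleration).
step 5: x=-9, y=4 + (-1, +3) → x=-10, y=7
step 6: x=-10, y=7 + (+0, +5) → x=-10, y=12

x=-10, y=12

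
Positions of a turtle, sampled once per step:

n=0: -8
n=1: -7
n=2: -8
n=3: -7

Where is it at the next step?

-8

The jumps are +1, -1, +1 — a geometric progression with ratio -1.
step 4: -7 − 1 → -8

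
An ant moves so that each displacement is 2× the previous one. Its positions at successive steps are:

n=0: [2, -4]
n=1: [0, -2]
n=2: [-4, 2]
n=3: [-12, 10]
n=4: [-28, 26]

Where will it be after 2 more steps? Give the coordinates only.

Consecutive displacements [-2, +2], [-4, +4], [-8, +8], [-16, +16] scale by a factor of 2 each step.
step 5: [-28, 26] + [-32, +32] → [-60, 58]
step 6: [-60, 58] + [-64, +64] → [-124, 122]

[-124, 122]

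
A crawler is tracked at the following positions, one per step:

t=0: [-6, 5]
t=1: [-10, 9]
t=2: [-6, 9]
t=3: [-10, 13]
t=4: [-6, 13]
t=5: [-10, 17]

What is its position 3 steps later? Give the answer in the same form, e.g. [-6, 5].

[-6, 21]

Differencing gives [-4, +4], [+4, +0], [-4, +4], [+4, +0], [-4, +4]. This is the pattern [-4, +4], [+4, +0] repeated.
step 6: apply [+4, +0] → [-6, 17]
step 7: apply [-4, +4] → [-10, 21]
step 8: apply [+4, +0] → [-6, 21]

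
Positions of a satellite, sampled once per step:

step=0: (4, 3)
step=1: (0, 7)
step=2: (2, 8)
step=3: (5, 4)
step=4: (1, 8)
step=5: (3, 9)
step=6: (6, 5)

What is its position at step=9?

Differencing gives (-4, +4), (+2, +1), (+3, -4), (-4, +4), (+2, +1), (+3, -4). This is the pattern (-4, +4), (+2, +1), (+3, -4) repeated.
step 7: apply (-4, +4) → (2, 9)
step 8: apply (+2, +1) → (4, 10)
step 9: apply (+3, -4) → (7, 6)

(7, 6)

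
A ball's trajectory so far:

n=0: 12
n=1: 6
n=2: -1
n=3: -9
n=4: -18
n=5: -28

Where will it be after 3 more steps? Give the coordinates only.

First differences are -6, -7, -8, -9, -10; their common second difference is -1 (constant acceleration).
step 6: -28 − 11 → -39
step 7: -39 − 12 → -51
step 8: -51 − 13 → -64

-64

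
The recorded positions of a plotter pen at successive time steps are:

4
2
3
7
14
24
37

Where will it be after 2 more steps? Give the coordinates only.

72

Taking differences between consecutive positions: -2, +1, +4, +7, +10, +13. These grow by +3 each step.
step 7: 37 + 16 → 53
step 8: 53 + 19 → 72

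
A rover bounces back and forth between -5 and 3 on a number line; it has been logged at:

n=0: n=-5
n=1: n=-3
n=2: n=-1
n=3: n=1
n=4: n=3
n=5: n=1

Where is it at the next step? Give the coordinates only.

n=-1

The value reflects between -5 and 3, moving 2 per step.
  step 6: 1 → -1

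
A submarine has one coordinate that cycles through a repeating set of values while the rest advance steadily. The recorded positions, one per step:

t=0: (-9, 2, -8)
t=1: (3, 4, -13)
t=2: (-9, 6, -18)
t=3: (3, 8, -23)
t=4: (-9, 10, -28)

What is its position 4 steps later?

(-9, 18, -48)

The first coordinate repeats the cycle [-9, 3] with period 2; step 8 mod 2 = 0, giving -9.
The second coordinate changes by +2 each step, so at step 8 it is 2 + 8·(2) = 18.
The third coordinate changes by -5 each step, so at step 8 it is -8 + 8·(-5) = -48.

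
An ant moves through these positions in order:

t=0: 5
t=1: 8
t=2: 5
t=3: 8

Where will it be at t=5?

Consecutive displacements +3, -3, +3 scale by a factor of -1 each step.
step 4: 8 − 3 → 5
step 5: 5 + 3 → 8

8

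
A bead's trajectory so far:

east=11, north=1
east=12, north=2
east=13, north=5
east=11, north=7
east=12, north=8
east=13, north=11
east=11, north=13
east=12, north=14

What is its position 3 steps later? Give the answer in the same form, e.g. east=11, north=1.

Differencing gives (+1,+1), (+1,+3), (-2,+2), (+1,+1), (+1,+3), (-2,+2), (+1,+1). This is the pattern (+1,+1), (+1,+3), (-2,+2) repeated.
step 8: apply (+1,+3) → east=13, north=17
step 9: apply (-2,+2) → east=11, north=19
step 10: apply (+1,+1) → east=12, north=20

east=12, north=20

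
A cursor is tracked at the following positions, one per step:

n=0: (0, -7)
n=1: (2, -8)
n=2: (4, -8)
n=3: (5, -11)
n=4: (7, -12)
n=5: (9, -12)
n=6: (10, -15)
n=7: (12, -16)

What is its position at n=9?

Step-to-step displacements: (+2, -1), (+2, +0), (+1, -3), (+2, -1), (+2, +0), (+1, -3), (+2, -1) — a repeating cycle of length 3.
step 8: apply (+2, +0) → (14, -16)
step 9: apply (+1, -3) → (15, -19)

(15, -19)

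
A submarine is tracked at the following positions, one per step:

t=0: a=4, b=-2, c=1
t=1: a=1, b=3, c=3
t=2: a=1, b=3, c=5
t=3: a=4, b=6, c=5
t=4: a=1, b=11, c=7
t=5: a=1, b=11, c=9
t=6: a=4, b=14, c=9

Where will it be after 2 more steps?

Differencing gives (-3, +5, +2), (+0, +0, +2), (+3, +3, +0), (-3, +5, +2), (+0, +0, +2), (+3, +3, +0). This is the pattern (-3, +5, +2), (+0, +0, +2), (+3, +3, +0) repeated.
step 7: apply (-3, +5, +2) → a=1, b=19, c=11
step 8: apply (+0, +0, +2) → a=1, b=19, c=13

a=1, b=19, c=13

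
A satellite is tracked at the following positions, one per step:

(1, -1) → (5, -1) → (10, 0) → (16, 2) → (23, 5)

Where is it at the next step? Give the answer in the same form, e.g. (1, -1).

First differences are (+4, +0), (+5, +1), (+6, +2), (+7, +3); their common second difference is (+1, +1) (constant acceleration).
step 5: (23, 5) + (+8, +4) → (31, 9)

(31, 9)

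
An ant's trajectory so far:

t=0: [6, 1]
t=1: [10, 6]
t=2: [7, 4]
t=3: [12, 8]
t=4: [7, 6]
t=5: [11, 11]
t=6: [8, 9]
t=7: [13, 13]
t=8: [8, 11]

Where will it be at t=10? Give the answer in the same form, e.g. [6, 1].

[9, 14]

The moves between consecutive positions are [+4, +5], [-3, -2], [+5, +4], [-5, -2], [+4, +5], [-3, -2], [+5, +4], [-5, -2]; they repeat the 4-cycle [[+4, +5], [-3, -2], [+5, +4], [-5, -2]].
step 9: apply [+4, +5] → [12, 16]
step 10: apply [-3, -2] → [9, 14]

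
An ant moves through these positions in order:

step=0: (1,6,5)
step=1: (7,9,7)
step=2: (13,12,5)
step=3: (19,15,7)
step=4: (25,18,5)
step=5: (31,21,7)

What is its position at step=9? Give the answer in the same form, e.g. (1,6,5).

(55,33,7)

The first coordinate changes by +6 each step, so at step 9 it is 1 + 9·(6) = 55.
The second coordinate changes by +3 each step, so at step 9 it is 6 + 9·(3) = 33.
The third coordinate repeats the cycle [5, 7] with period 2; step 9 mod 2 = 1, giving 7.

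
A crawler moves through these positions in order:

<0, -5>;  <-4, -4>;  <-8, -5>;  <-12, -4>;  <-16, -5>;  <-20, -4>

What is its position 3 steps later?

<-32, -5>

The first coordinate changes by -4 each step, so at step 8 it is 0 + 8·(-4) = -32.
The second coordinate repeats the cycle [-5, -4] with period 2; step 8 mod 2 = 0, giving -5.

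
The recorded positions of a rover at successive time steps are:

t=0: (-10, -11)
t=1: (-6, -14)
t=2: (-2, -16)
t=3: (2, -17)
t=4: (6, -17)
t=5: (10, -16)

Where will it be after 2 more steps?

(18, -11)

Successive displacements: (+4, -3), (+4, -2), (+4, -1), (+4, +0), (+4, +1) — each changes by (+0, +1).
step 6: (10, -16) + (+4, +2) → (14, -14)
step 7: (14, -14) + (+4, +3) → (18, -11)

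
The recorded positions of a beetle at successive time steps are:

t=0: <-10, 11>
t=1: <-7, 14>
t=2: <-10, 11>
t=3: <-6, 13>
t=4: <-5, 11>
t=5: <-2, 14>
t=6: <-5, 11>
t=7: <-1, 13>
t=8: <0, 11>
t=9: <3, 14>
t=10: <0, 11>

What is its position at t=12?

Differencing gives <+3, +3>, <-3, -3>, <+4, +2>, <+1, -2>, <+3, +3>, <-3, -3>, <+4, +2>, <+1, -2>, <+3, +3>, <-3, -3>. This is the pattern <+3, +3>, <-3, -3>, <+4, +2>, <+1, -2> repeated.
step 11: apply <+4, +2> → <4, 13>
step 12: apply <+1, -2> → <5, 11>

<5, 11>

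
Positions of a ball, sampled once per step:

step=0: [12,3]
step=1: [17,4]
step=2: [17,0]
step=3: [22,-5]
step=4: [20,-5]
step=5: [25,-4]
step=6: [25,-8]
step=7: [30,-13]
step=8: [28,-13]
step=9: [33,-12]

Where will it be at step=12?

The moves between consecutive positions are [+5,+1], [+0,-4], [+5,-5], [-2,+0], [+5,+1], [+0,-4], [+5,-5], [-2,+0], [+5,+1]; they repeat the 4-cycle [[+5,+1], [+0,-4], [+5,-5], [-2,+0]].
step 10: apply [+0,-4] → [33,-16]
step 11: apply [+5,-5] → [38,-21]
step 12: apply [-2,+0] → [36,-21]

[36,-21]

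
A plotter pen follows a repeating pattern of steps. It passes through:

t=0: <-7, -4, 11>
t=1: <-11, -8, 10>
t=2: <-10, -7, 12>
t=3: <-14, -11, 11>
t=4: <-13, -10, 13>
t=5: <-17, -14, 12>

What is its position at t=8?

<-19, -16, 15>

Step-to-step displacements: <-4, -4, -1>, <+1, +1, +2>, <-4, -4, -1>, <+1, +1, +2>, <-4, -4, -1> — a repeating cycle of length 2.
step 6: apply <+1, +1, +2> → <-16, -13, 14>
step 7: apply <-4, -4, -1> → <-20, -17, 13>
step 8: apply <+1, +1, +2> → <-19, -16, 15>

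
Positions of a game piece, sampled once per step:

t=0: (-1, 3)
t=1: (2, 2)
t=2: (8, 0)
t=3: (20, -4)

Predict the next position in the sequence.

The jumps are (+3, -1), (+6, -2), (+12, -4) — a geometric progression with ratio 2.
step 4: (20, -4) + (+24, -8) → (44, -12)

(44, -12)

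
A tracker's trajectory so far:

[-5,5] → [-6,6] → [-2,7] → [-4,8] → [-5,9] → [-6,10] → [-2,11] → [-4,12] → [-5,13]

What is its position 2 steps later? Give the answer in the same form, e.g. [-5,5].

First: cycles through -5, -6, -2, -4 every 4 steps. Step 10 lands at position 2 of the cycle → -2.
Second: linear, +1 per step → 15 at step 10.

[-2,15]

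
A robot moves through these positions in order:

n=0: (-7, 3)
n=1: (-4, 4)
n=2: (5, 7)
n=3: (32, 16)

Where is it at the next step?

(113, 43)

Step-to-step displacements: (+3, +1), (+9, +3), (+27, +9); each is 3× the previous.
step 4: (32, 16) + (+81, +27) → (113, 43)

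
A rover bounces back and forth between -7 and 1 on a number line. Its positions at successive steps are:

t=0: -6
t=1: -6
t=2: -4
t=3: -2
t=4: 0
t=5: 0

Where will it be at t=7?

-4

The value reflects between -7 and 1, moving 2 per step.
  step 6: 0 → -2
  step 7: -2 → -4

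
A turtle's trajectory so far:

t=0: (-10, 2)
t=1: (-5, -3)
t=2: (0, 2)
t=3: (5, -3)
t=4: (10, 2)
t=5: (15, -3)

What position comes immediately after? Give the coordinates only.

(20, 2)

The first coordinate changes by +5 each step, so at step 6 it is -10 + 6·(5) = 20.
The second coordinate repeats the cycle [2, -3] with period 2; step 6 mod 2 = 0, giving 2.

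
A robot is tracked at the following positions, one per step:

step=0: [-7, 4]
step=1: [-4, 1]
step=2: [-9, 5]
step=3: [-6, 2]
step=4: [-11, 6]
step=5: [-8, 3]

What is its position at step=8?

[-15, 8]

The moves between consecutive positions are [+3, -3], [-5, +4], [+3, -3], [-5, +4], [+3, -3]; they repeat the 2-cycle [[+3, -3], [-5, +4]].
step 6: apply [-5, +4] → [-13, 7]
step 7: apply [+3, -3] → [-10, 4]
step 8: apply [-5, +4] → [-15, 8]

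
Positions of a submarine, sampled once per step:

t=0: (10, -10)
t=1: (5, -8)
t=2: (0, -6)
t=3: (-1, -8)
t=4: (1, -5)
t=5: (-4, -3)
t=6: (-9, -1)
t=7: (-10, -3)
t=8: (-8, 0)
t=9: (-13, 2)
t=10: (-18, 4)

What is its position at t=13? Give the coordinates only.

(-22, 7)

The moves between consecutive positions are (-5, +2), (-5, +2), (-1, -2), (+2, +3), (-5, +2), (-5, +2), (-1, -2), (+2, +3), (-5, +2), (-5, +2); they repeat the 4-cycle [(-5, +2), (-5, +2), (-1, -2), (+2, +3)].
step 11: apply (-1, -2) → (-19, 2)
step 12: apply (+2, +3) → (-17, 5)
step 13: apply (-5, +2) → (-22, 7)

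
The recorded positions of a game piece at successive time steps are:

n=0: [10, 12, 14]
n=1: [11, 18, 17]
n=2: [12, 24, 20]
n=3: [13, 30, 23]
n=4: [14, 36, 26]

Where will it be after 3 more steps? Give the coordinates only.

[17, 54, 35]

Each step adds [+1, +6, +3] to the position.
step 5: [14, 36, 26] + [+1, +6, +3] → [15, 42, 29]
step 6: [15, 42, 29] + [+1, +6, +3] → [16, 48, 32]
step 7: [16, 48, 32] + [+1, +6, +3] → [17, 54, 35]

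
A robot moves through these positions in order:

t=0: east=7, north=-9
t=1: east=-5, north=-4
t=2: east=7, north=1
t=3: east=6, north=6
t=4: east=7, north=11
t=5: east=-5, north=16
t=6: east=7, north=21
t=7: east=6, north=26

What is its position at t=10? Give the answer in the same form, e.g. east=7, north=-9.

east=7, north=41

The east coordinate repeats the cycle [7, -5, 7, 6] with period 4; step 10 mod 4 = 2, giving 7.
The north coordinate changes by +5 each step, so at step 10 it is -9 + 10·(5) = 41.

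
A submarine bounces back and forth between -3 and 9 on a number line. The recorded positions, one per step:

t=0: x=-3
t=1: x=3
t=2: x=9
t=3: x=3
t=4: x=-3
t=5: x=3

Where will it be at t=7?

The value travels 6 per step and bounces off the walls at -3 and 9.
  step 6: 3 → 9
  step 7: 9 → 3

x=3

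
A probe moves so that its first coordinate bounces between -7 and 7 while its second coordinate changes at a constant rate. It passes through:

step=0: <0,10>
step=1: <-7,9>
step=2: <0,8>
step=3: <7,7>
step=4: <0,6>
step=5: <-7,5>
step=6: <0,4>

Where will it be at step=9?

The first coordinate travels 7 per step and bounces off the walls at -7 and 7.
  step 7: 0 → 7
  step 8: 7 → 0
  step 9: 0 → -7
The second coordinate changes by -1 each step: at step 9 it is 1.

<-7,1>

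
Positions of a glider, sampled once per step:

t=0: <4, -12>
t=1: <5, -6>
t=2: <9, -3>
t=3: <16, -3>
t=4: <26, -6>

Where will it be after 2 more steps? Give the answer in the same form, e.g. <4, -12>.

Taking differences between consecutive positions: <+1, +6>, <+4, +3>, <+7, +0>, <+10, -3>. These grow by <+3, -3> each step.
step 5: <26, -6> + <+13, -6> → <39, -12>
step 6: <39, -12> + <+16, -9> → <55, -21>

<55, -21>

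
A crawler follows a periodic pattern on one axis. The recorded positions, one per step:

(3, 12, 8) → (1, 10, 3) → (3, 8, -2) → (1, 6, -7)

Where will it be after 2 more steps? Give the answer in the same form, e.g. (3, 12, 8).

The first coordinate repeats the cycle [3, 1] with period 2; step 5 mod 2 = 1, giving 1.
The second coordinate changes by -2 each step, so at step 5 it is 12 + 5·(-2) = 2.
The third coordinate changes by -5 each step, so at step 5 it is 8 + 5·(-5) = -17.

(1, 2, -17)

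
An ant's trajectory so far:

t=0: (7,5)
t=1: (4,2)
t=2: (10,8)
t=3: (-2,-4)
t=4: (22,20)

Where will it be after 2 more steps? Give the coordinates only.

Consecutive displacements (-3,-3), (+6,+6), (-12,-12), (+24,+24) scale by a factor of -2 each step.
step 5: (22,20) + (-48,-48) → (-26,-28)
step 6: (-26,-28) + (+96,+96) → (70,68)

(70,68)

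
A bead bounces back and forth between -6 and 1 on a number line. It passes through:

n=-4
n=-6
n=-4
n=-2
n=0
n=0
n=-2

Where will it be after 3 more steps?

The value travels 2 per step and bounces off the walls at -6 and 1.
  step 7: -2 → -4
  step 8: -4 → -6
  step 9: -6 → -4

n=-4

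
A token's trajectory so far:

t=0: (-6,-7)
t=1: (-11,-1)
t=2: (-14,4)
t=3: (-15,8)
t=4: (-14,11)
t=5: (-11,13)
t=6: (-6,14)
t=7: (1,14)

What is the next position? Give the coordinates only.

First differences are (-5,+6), (-3,+5), (-1,+4), (+1,+3), (+3,+2), (+5,+1), (+7,+0); their common second difference is (+2,-1) (constant acceleration).
step 8: (1,14) + (+9,-1) → (10,13)

(10,13)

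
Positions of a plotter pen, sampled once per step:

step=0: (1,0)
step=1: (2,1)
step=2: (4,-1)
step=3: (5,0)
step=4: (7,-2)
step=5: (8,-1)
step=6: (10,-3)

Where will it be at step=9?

The moves between consecutive positions are (+1,+1), (+2,-2), (+1,+1), (+2,-2), (+1,+1), (+2,-2); they repeat the 2-cycle [(+1,+1), (+2,-2)].
step 7: apply (+1,+1) → (11,-2)
step 8: apply (+2,-2) → (13,-4)
step 9: apply (+1,+1) → (14,-3)

(14,-3)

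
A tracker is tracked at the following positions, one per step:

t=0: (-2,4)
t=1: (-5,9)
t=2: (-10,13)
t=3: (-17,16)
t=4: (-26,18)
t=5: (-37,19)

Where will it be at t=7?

(-65,18)

Successive displacements: (-3,+5), (-5,+4), (-7,+3), (-9,+2), (-11,+1) — each changes by (-2,-1).
step 6: (-37,19) + (-13,+0) → (-50,19)
step 7: (-50,19) + (-15,-1) → (-65,18)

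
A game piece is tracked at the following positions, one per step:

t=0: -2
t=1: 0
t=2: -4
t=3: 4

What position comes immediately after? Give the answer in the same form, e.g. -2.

-12

Step-to-step displacements: +2, -4, +8; each is -2× the previous.
step 4: 4 − 16 → -12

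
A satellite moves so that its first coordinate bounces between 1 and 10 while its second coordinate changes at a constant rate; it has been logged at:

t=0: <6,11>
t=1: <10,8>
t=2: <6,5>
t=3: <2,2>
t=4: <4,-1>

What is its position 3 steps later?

<4,-10>

The first coordinate travels 4 per step and bounces off the walls at 1 and 10.
  step 5: 4 → 8
  step 6: 8 → 8
  step 7: 8 → 4
The second coordinate changes by -3 each step: at step 7 it is -10.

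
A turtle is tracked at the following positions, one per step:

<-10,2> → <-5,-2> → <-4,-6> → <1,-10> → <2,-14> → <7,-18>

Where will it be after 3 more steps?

The moves between consecutive positions are <+5,-4>, <+1,-4>, <+5,-4>, <+1,-4>, <+5,-4>; they repeat the 2-cycle [<+5,-4>, <+1,-4>].
step 6: apply <+1,-4> → <8,-22>
step 7: apply <+5,-4> → <13,-26>
step 8: apply <+1,-4> → <14,-30>

<14,-30>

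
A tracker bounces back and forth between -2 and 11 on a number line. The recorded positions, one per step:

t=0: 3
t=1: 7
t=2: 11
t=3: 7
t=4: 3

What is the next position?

-1

The value travels 4 per step and bounces off the walls at -2 and 11.
  step 5: 3 → -1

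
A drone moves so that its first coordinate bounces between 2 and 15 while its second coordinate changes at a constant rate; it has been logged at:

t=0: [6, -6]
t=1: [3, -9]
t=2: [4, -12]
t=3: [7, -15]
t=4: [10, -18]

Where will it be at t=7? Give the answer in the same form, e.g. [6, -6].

The first coordinate reflects between 2 and 15, moving 3 per step.
  step 5: 10 → 13
  step 6: 13 → 14
  step 7: 14 → 11
The second coordinate changes by -3 each step: at step 7 it is -27.

[11, -27]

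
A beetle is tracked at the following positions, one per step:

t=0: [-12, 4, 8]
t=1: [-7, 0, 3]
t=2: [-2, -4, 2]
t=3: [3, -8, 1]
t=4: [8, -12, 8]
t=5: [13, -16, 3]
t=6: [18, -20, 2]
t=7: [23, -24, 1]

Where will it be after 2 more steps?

[33, -32, 3]

The first coordinate changes by +5 each step, so at step 9 it is -12 + 9·(5) = 33.
The second coordinate changes by -4 each step, so at step 9 it is 4 + 9·(-4) = -32.
The third coordinate repeats the cycle [8, 3, 2, 1] with period 4; step 9 mod 4 = 1, giving 3.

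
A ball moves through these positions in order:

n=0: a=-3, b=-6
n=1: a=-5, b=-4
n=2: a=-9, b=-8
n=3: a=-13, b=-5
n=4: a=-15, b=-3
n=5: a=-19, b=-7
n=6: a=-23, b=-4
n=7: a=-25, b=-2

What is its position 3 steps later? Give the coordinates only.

a=-35, b=-1

Step-to-step displacements: (-2,+2), (-4,-4), (-4,+3), (-2,+2), (-4,-4), (-4,+3), (-2,+2) — a repeating cycle of length 3.
step 8: apply (-4,-4) → a=-29, b=-6
step 9: apply (-4,+3) → a=-33, b=-3
step 10: apply (-2,+2) → a=-35, b=-1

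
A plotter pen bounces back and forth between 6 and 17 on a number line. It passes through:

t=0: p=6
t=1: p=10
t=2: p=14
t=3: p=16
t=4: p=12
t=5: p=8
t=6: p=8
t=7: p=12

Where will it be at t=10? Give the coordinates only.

p=10

The value travels 4 per step and bounces off the walls at 6 and 17.
  step 8: 12 → 16
  step 9: 16 → 14
  step 10: 14 → 10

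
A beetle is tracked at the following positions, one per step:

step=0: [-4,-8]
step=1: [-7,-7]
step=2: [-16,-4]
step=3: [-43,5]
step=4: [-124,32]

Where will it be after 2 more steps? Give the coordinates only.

Consecutive displacements [-3,+1], [-9,+3], [-27,+9], [-81,+27] scale by a factor of 3 each step.
step 5: [-124,32] + [-243,+81] → [-367,113]
step 6: [-367,113] + [-729,+243] → [-1096,356]

[-1096,356]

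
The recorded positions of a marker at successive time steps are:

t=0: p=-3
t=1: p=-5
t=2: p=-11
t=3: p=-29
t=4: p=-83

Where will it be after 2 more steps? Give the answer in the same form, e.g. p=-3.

Consecutive displacements -2, -6, -18, -54 scale by a factor of 3 each step.
step 5: -83 − 162 → p=-245
step 6: -245 − 486 → p=-731

p=-731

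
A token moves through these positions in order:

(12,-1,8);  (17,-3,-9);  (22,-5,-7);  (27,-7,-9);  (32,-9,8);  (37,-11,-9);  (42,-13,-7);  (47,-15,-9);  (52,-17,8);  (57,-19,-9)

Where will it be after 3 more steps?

(72,-25,8)

First: linear, +5 per step → 72 at step 12.
Second: linear, -2 per step → -25 at step 12.
Third: cycles through 8, -9, -7, -9 every 4 steps. Step 12 lands at position 0 of the cycle → 8.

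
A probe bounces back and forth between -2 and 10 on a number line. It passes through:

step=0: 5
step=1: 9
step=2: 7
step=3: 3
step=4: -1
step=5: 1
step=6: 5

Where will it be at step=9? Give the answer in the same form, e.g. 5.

3

The value travels 4 per step and bounces off the walls at -2 and 10.
  step 7: 5 → 9
  step 8: 9 → 7
  step 9: 7 → 3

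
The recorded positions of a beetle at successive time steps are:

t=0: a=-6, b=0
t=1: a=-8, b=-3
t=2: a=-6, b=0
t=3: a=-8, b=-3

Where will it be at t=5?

Step-to-step displacements: (-2,-3), (+2,+3), (-2,-3); each is -1× the previous.
step 4: a=-8, b=-3 + (+2,+3) → a=-6, b=0
step 5: a=-6, b=0 + (-2,-3) → a=-8, b=-3

a=-8, b=-3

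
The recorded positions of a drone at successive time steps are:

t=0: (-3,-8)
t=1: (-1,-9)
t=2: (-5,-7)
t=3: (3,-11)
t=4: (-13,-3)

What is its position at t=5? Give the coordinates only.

Consecutive displacements (+2,-1), (-4,+2), (+8,-4), (-16,+8) scale by a factor of -2 each step.
step 5: (-13,-3) + (+32,-16) → (19,-19)

(19,-19)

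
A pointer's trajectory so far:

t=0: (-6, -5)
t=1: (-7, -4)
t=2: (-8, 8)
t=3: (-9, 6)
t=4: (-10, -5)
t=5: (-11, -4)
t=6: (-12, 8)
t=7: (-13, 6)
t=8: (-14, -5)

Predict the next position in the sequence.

First: linear, -1 per step → -15 at step 9.
Second: cycles through -5, -4, 8, 6 every 4 steps. Step 9 lands at position 1 of the cycle → -4.

(-15, -4)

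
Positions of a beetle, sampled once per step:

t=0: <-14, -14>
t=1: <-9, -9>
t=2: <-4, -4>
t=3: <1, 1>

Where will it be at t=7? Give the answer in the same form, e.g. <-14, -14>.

Constant displacement of <+5, +5> per step.
step 4: <1, 1> + <+5, +5> → <6, 6>
step 5: <6, 6> + <+5, +5> → <11, 11>
step 6: <11, 11> + <+5, +5> → <16, 16>
step 7: <16, 16> + <+5, +5> → <21, 21>

<21, 21>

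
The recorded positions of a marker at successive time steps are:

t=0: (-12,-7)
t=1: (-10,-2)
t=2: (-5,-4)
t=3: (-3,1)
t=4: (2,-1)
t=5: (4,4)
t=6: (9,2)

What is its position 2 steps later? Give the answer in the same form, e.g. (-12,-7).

(16,5)

Differencing gives (+2,+5), (+5,-2), (+2,+5), (+5,-2), (+2,+5), (+5,-2). This is the pattern (+2,+5), (+5,-2) repeated.
step 7: apply (+2,+5) → (11,7)
step 8: apply (+5,-2) → (16,5)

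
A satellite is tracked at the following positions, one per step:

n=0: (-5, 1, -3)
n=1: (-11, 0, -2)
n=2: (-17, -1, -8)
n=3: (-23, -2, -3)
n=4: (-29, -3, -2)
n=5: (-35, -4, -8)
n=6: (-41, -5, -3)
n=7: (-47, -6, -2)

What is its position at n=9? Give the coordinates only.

(-59, -8, -3)

First: linear, -6 per step → -59 at step 9.
Second: linear, -1 per step → -8 at step 9.
Third: cycles through -3, -2, -8 every 3 steps. Step 9 lands at position 0 of the cycle → -3.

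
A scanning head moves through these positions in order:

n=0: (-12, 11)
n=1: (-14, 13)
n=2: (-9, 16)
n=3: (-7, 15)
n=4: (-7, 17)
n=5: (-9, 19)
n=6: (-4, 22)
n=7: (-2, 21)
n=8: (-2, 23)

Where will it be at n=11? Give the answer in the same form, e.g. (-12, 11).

Differencing gives (-2, +2), (+5, +3), (+2, -1), (+0, +2), (-2, +2), (+5, +3), (+2, -1), (+0, +2). This is the pattern (-2, +2), (+5, +3), (+2, -1), (+0, +2) repeated.
step 9: apply (-2, +2) → (-4, 25)
step 10: apply (+5, +3) → (1, 28)
step 11: apply (+2, -1) → (3, 27)

(3, 27)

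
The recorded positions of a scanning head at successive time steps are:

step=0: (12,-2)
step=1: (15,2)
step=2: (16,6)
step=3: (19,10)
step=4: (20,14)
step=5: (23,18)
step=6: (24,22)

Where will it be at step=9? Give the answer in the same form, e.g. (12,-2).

Differencing gives (+3,+4), (+1,+4), (+3,+4), (+1,+4), (+3,+4), (+1,+4). This is the pattern (+3,+4), (+1,+4) repeated.
step 7: apply (+3,+4) → (27,26)
step 8: apply (+1,+4) → (28,30)
step 9: apply (+3,+4) → (31,34)

(31,34)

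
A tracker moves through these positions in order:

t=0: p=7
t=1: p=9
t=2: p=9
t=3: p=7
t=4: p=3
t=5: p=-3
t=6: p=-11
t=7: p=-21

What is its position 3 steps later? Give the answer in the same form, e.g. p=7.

p=-63

First differences are +2, +0, -2, -4, -6, -8, -10; their common second difference is -2 (constant acceleration).
step 8: -21 − 12 → p=-33
step 9: -33 − 14 → p=-47
step 10: -47 − 16 → p=-63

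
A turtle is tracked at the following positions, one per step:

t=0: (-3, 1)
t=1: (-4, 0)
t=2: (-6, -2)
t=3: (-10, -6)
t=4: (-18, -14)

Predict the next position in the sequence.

Step-to-step displacements: (-1, -1), (-2, -2), (-4, -4), (-8, -8); each is 2× the previous.
step 5: (-18, -14) + (-16, -16) → (-34, -30)

(-34, -30)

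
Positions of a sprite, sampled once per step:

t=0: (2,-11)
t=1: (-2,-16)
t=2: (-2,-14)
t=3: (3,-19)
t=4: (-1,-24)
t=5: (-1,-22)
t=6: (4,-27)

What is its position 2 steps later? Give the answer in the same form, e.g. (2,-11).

Differencing gives (-4,-5), (+0,+2), (+5,-5), (-4,-5), (+0,+2), (+5,-5). This is the pattern (-4,-5), (+0,+2), (+5,-5) repeated.
step 7: apply (-4,-5) → (0,-32)
step 8: apply (+0,+2) → (0,-30)

(0,-30)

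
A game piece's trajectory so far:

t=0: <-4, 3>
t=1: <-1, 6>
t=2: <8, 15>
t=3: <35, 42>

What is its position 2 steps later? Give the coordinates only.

Consecutive displacements <+3, +3>, <+9, +9>, <+27, +27> scale by a factor of 3 each step.
step 4: <35, 42> + <+81, +81> → <116, 123>
step 5: <116, 123> + <+243, +243> → <359, 366>

<359, 366>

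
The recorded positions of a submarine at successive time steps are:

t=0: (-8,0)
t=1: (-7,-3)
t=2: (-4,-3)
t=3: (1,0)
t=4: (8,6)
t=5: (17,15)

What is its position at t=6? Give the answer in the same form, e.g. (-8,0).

Successive displacements: (+1,-3), (+3,+0), (+5,+3), (+7,+6), (+9,+9) — each changes by (+2,+3).
step 6: (17,15) + (+11,+12) → (28,27)

(28,27)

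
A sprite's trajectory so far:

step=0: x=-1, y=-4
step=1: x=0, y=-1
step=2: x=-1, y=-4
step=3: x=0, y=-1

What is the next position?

x=-1, y=-4

Consecutive displacements (+1, +3), (-1, -3), (+1, +3) scale by a factor of -1 each step.
step 4: x=0, y=-1 + (-1, -3) → x=-1, y=-4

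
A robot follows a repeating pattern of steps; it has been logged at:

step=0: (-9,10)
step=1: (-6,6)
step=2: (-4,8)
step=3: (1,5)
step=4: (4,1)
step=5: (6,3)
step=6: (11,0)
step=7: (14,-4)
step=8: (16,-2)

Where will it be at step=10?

The moves between consecutive positions are (+3,-4), (+2,+2), (+5,-3), (+3,-4), (+2,+2), (+5,-3), (+3,-4), (+2,+2); they repeat the 3-cycle [(+3,-4), (+2,+2), (+5,-3)].
step 9: apply (+5,-3) → (21,-5)
step 10: apply (+3,-4) → (24,-9)

(24,-9)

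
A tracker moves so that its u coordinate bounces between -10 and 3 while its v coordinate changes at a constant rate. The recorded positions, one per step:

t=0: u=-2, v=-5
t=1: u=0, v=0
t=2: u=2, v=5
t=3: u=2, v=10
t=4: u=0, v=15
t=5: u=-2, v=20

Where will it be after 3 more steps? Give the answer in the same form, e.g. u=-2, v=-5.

u=-8, v=35

The u coordinate reflects between -10 and 3, moving 2 per step.
  step 6: -2 → -4
  step 7: -4 → -6
  step 8: -6 → -8
The v coordinate changes by +5 each step: at step 8 it is 35.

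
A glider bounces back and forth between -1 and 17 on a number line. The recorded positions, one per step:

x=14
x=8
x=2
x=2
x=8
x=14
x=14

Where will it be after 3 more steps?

The value reflects between -1 and 17, moving 6 per step.
  step 7: 14 → 8
  step 8: 8 → 2
  step 9: 2 → 2

x=2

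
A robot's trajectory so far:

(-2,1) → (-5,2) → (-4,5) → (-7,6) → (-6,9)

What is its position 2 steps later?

(-8,13)

Step-to-step displacements: (-3,+1), (+1,+3), (-3,+1), (+1,+3) — a repeating cycle of length 2.
step 5: apply (-3,+1) → (-9,10)
step 6: apply (+1,+3) → (-8,13)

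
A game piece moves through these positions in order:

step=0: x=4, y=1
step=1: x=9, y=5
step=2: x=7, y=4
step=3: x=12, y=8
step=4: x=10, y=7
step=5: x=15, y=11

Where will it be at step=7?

x=18, y=14

Step-to-step displacements: (+5,+4), (-2,-1), (+5,+4), (-2,-1), (+5,+4) — a repeating cycle of length 2.
step 6: apply (-2,-1) → x=13, y=10
step 7: apply (+5,+4) → x=18, y=14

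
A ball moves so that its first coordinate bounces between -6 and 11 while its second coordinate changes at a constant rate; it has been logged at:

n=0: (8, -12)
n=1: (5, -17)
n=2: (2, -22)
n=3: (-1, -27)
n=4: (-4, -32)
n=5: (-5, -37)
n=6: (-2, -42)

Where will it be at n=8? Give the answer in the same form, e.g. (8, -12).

(4, -52)

The first coordinate travels 3 per step and bounces off the walls at -6 and 11.
  step 7: -2 → 1
  step 8: 1 → 4
The second coordinate changes by -5 each step: at step 8 it is -52.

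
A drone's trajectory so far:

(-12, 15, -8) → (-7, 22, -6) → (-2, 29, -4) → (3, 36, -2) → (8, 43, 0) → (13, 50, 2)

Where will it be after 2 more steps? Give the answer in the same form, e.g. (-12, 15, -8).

(23, 64, 6)

Constant displacement of (+5, +7, +2) per step.
step 6: (13, 50, 2) + (+5, +7, +2) → (18, 57, 4)
step 7: (18, 57, 4) + (+5, +7, +2) → (23, 64, 6)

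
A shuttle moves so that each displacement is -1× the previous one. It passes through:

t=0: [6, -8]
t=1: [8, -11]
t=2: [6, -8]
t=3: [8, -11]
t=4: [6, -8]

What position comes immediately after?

[8, -11]

Consecutive displacements [+2, -3], [-2, +3], [+2, -3], [-2, +3] scale by a factor of -1 each step.
step 5: [6, -8] + [+2, -3] → [8, -11]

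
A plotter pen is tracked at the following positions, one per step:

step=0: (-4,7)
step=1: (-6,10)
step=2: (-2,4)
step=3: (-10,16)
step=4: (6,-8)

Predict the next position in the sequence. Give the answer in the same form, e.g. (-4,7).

The jumps are (-2,+3), (+4,-6), (-8,+12), (+16,-24) — a geometric progression with ratio -2.
step 5: (6,-8) + (-32,+48) → (-26,40)

(-26,40)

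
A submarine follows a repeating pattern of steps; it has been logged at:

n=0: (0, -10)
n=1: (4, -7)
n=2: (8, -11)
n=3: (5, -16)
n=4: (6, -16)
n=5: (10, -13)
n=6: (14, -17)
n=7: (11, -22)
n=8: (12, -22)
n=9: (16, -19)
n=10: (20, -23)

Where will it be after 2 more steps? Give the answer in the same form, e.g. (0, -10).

(18, -28)

Differencing gives (+4, +3), (+4, -4), (-3, -5), (+1, +0), (+4, +3), (+4, -4), (-3, -5), (+1, +0), (+4, +3), (+4, -4). This is the pattern (+4, +3), (+4, -4), (-3, -5), (+1, +0) repeated.
step 11: apply (-3, -5) → (17, -28)
step 12: apply (+1, +0) → (18, -28)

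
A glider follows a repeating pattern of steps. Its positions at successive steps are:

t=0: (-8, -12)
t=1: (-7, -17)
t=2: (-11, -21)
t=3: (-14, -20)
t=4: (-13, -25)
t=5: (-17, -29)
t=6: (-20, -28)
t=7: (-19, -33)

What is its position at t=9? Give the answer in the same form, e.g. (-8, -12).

(-26, -36)

Step-to-step displacements: (+1, -5), (-4, -4), (-3, +1), (+1, -5), (-4, -4), (-3, +1), (+1, -5) — a repeating cycle of length 3.
step 8: apply (-4, -4) → (-23, -37)
step 9: apply (-3, +1) → (-26, -36)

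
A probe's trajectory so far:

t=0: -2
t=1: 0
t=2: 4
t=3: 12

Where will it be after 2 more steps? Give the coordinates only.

60

Step-to-step displacements: +2, +4, +8; each is 2× the previous.
step 4: 12 + 16 → 28
step 5: 28 + 32 → 60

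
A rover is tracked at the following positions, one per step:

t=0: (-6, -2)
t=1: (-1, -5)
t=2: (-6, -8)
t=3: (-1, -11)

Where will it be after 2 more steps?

The first coordinate repeats the cycle [-6, -1] with period 2; step 5 mod 2 = 1, giving -1.
The second coordinate changes by -3 each step, so at step 5 it is -2 + 5·(-3) = -17.

(-1, -17)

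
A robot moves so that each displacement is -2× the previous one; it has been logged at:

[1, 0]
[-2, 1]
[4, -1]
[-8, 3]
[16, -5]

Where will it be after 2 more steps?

[64, -21]

Step-to-step displacements: [-3, +1], [+6, -2], [-12, +4], [+24, -8]; each is -2× the previous.
step 5: [16, -5] + [-48, +16] → [-32, 11]
step 6: [-32, 11] + [+96, -32] → [64, -21]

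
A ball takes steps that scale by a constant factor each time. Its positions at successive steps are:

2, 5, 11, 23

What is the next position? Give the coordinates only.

Step-to-step displacements: +3, +6, +12; each is 2× the previous.
step 4: 23 + 24 → 47

47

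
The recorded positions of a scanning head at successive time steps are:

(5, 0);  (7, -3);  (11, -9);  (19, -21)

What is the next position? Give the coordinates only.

Step-to-step displacements: (+2, -3), (+4, -6), (+8, -12); each is 2× the previous.
step 4: (19, -21) + (+16, -24) → (35, -45)

(35, -45)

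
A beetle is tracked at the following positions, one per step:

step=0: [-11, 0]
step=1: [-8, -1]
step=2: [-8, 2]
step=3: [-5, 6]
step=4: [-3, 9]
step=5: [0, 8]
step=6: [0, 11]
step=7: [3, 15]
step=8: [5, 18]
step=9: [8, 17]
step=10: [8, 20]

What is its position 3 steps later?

[16, 26]

Step-to-step displacements: [+3, -1], [+0, +3], [+3, +4], [+2, +3], [+3, -1], [+0, +3], [+3, +4], [+2, +3], [+3, -1], [+0, +3] — a repeating cycle of length 4.
step 11: apply [+3, +4] → [11, 24]
step 12: apply [+2, +3] → [13, 27]
step 13: apply [+3, -1] → [16, 26]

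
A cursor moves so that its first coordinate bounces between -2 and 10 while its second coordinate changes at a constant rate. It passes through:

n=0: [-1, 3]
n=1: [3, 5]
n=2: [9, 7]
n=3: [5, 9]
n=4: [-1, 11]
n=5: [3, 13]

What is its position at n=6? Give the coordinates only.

[9, 15]

The first coordinate travels 6 per step and bounces off the walls at -2 and 10.
  step 6: 3 → 9
The second coordinate changes by +2 each step: at step 6 it is 15.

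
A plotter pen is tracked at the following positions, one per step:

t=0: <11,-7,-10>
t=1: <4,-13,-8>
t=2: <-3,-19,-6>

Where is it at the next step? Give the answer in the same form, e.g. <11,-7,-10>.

Each step adds <-7,-6,+2> to the position.
step 3: <-3,-19,-6> + <-7,-6,+2> → <-10,-25,-4>

<-10,-25,-4>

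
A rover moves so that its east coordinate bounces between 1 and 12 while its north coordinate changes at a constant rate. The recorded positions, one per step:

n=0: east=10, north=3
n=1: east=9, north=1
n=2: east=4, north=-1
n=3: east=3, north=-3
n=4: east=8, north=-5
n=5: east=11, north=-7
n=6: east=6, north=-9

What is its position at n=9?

east=11, north=-15

The east coordinate travels 5 per step and bounces off the walls at 1 and 12.
  step 7: 6 → 1
  step 8: 1 → 6
  step 9: 6 → 11
The north coordinate changes by -2 each step: at step 9 it is -15.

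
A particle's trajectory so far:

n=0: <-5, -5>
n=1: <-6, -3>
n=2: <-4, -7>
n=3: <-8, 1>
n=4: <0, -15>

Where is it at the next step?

<-16, 17>

Step-to-step displacements: <-1, +2>, <+2, -4>, <-4, +8>, <+8, -16>; each is -2× the previous.
step 5: <0, -15> + <-16, +32> → <-16, 17>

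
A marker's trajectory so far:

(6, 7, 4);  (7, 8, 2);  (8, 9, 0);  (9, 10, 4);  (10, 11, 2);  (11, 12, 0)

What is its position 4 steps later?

(15, 16, 4)

First: linear, +1 per step → 15 at step 9.
Second: linear, +1 per step → 16 at step 9.
Third: cycles through 4, 2, 0 every 3 steps. Step 9 lands at position 0 of the cycle → 4.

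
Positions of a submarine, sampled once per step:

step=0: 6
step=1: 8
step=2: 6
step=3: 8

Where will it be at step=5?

Step-to-step displacements: +2, -2, +2; each is -1× the previous.
step 4: 8 − 2 → 6
step 5: 6 + 2 → 8

8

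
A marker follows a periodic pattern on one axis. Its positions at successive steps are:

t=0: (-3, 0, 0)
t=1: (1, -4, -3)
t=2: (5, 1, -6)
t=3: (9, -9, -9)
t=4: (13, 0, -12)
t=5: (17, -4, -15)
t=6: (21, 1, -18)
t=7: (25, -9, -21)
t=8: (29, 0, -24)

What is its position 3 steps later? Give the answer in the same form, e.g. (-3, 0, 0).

(41, -9, -33)

The first coordinate changes by +4 each step, so at step 11 it is -3 + 11·(4) = 41.
The second coordinate repeats the cycle [0, -4, 1, -9] with period 4; step 11 mod 4 = 3, giving -9.
The third coordinate changes by -3 each step, so at step 11 it is 0 + 11·(-3) = -33.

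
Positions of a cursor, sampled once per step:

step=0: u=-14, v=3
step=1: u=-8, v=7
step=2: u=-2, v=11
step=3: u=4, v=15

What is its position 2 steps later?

u=16, v=23

The position changes by (+6, +4) every step.
step 4: u=4, v=15 + (+6, +4) → u=10, v=19
step 5: u=10, v=19 + (+6, +4) → u=16, v=23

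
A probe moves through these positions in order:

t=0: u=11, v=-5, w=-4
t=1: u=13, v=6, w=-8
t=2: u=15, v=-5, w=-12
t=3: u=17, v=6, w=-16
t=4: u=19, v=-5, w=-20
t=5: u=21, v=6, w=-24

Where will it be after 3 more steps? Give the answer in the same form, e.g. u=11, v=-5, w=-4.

The u coordinate changes by +2 each step, so at step 8 it is 11 + 8·(2) = 27.
The v coordinate repeats the cycle [-5, 6] with period 2; step 8 mod 2 = 0, giving -5.
The w coordinate changes by -4 each step, so at step 8 it is -4 + 8·(-4) = -36.

u=27, v=-5, w=-36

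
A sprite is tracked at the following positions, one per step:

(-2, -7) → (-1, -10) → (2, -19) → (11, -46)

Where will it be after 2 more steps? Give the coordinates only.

The jumps are (+1, -3), (+3, -9), (+9, -27) — a geometric progression with ratio 3.
step 4: (11, -46) + (+27, -81) → (38, -127)
step 5: (38, -127) + (+81, -243) → (119, -370)

(119, -370)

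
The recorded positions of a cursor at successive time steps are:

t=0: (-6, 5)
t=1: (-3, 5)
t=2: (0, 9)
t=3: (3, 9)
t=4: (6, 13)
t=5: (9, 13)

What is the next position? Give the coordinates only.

(12, 17)

Differencing gives (+3, +0), (+3, +4), (+3, +0), (+3, +4), (+3, +0). This is the pattern (+3, +0), (+3, +4) repeated.
step 6: apply (+3, +4) → (12, 17)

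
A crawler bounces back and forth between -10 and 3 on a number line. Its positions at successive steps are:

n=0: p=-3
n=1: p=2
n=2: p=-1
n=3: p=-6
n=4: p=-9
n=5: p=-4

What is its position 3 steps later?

The value travels 5 per step and bounces off the walls at -10 and 3.
  step 6: -4 → 1
  step 7: 1 → 0
  step 8: 0 → -5

p=-5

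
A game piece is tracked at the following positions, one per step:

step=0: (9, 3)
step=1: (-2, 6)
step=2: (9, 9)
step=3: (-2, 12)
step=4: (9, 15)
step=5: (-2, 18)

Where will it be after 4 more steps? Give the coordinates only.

First: cycles through 9, -2 every 2 steps. Step 9 lands at position 1 of the cycle → -2.
Second: linear, +3 per step → 30 at step 9.

(-2, 30)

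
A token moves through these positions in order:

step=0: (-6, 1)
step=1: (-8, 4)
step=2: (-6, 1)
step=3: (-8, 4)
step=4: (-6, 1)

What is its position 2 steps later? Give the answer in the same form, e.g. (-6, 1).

(-6, 1)

Consecutive displacements (-2, +3), (+2, -3), (-2, +3), (+2, -3) scale by a factor of -1 each step.
step 5: (-6, 1) + (-2, +3) → (-8, 4)
step 6: (-8, 4) + (+2, -3) → (-6, 1)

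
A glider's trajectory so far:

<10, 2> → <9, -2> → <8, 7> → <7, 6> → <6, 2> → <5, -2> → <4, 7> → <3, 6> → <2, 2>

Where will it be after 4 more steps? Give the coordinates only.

<-2, 2>

The first coordinate changes by -1 each step, so at step 12 it is 10 + 12·(-1) = -2.
The second coordinate repeats the cycle [2, -2, 7, 6] with period 4; step 12 mod 4 = 0, giving 2.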